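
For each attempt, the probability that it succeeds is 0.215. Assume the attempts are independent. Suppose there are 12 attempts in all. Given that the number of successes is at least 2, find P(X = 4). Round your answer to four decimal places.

0.1993

X ~ Binomial(12, 0.215). Want P(X=4 | X≥2) = P(X=4) / P(X≥2).
P(X=4) = C(12,4)·0.215^4·0.785^8 = 0.152516
P(X≥2) = 1 − 0.054757 − 0.179964 = 0.765279
Ratio = 0.152516 / 0.765279 = 0.199295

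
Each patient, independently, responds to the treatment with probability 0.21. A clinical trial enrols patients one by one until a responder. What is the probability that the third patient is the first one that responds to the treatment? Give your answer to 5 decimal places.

Geometric (trials to first success), p = 0.21.
P(Y = 3) = (1−p)^2 · p = 0.6241 · 0.21 = 0.1310610

0.13106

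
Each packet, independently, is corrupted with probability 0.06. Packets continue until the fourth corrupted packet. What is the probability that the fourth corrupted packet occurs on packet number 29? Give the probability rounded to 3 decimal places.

0.009

Y = trial on which the fourth success occurs; negative binomial, r=4, p=0.06.
P(Y=29) = C(28,3) · p^4 · (1−p)^25
= 3276 · 1.296e-05 · 0.21291 = 0.00904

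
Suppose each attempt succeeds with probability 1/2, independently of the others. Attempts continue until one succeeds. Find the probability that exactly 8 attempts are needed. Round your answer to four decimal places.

0.0039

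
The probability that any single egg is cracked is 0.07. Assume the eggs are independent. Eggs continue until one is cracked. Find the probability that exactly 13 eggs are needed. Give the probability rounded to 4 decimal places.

Geometric (trials to first success), p = 0.07.
P(Y = 13) = (1−p)^12 · p = 0.4186 · 0.07 = 0.029302

0.0293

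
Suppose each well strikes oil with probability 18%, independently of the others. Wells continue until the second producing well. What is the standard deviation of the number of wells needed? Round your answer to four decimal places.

7.1146

Y = total wells until the second success; negative binomial with r=2, p=0.18.
SD(Y) = √[r(1−p)/p²] = √(50.617284) = 7.114582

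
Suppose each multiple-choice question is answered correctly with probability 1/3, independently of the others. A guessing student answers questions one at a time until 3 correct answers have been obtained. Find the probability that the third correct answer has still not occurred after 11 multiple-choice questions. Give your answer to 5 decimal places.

0.23411

Needing more than 11 multiple-choice questions ⇔ fewer than 3 successes in the first 11. With X ~ Binomial(11, 0.333333), P(Y > 11) = P(X ≤ 2).
  k=0: C(11,0)·0.333333^0·0.666667^11 = 0.0115610
  k=1: C(11,1)·0.333333^1·0.666667^10 = 0.0635856
  k=2: C(11,2)·0.333333^2·0.666667^9 = 0.1589640
P(X ≤ 2) = 0.2341107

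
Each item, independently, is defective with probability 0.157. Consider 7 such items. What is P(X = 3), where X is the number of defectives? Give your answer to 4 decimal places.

X ~ Binomial(n=7, p=0.157).
P(X=3) = C(7,3) · p^3 · (1−p)^4
= 35 · 0.0038699 · 0.50502 = 0.068403

0.0684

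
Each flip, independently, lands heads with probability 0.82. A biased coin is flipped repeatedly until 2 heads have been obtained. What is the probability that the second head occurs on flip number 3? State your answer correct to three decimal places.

0.242

Y = trial on which the second success occurs; negative binomial, r=2, p=0.82.
P(Y=3) = C(2,1) · p^2 · (1−p)^1
= 2 · 0.6724 · 0.18 = 0.24206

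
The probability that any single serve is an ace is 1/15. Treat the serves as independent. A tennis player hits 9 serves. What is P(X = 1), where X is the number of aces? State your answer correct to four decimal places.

X ~ Binomial(n=9, p=0.066667).
P(X=1) = C(9,1) · p^1 · (1−p)^8
= 9 · 0.066667 · 0.57583 = 0.345498

0.3455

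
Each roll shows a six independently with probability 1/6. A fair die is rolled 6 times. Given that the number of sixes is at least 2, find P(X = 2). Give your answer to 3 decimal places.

X ~ Binomial(6, 0.166667). Want P(X=2 | X≥2) = P(X=2) / P(X≥2).
P(X=2) = C(6,2)·0.166667^2·0.833333^4 = 0.20094
P(X≥2) = 1 − 0.33490 − 0.40188 = 0.26322
Ratio = 0.20094 / 0.26322 = 0.76337

0.763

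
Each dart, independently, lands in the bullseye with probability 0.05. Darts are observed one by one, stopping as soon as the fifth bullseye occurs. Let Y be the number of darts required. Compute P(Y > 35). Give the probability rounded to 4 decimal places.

0.9710

Needing more than 35 darts ⇔ fewer than 5 successes in the first 35. With X ~ Binomial(35, 0.05), P(Y > 35) = P(X ≤ 4).
  k=0: C(35,0)·0.05^0·0.95^35 = 0.166083
  k=1: C(35,1)·0.05^1·0.95^34 = 0.305943
  k=2: C(35,2)·0.05^2·0.95^33 = 0.273739
  k=3: C(35,3)·0.05^3·0.95^32 = 0.158480
  k=4: C(35,4)·0.05^4·0.95^31 = 0.066729
P(X ≤ 4) = 0.970974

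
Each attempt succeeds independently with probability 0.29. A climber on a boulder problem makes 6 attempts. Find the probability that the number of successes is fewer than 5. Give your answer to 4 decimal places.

X ~ Binomial(6, 0.29); P(X ≤ 4) = Σ C(6,k) p^k (1−p)^(6−k) over k:
  k=0: C(6,0)·0.29^0·0.71^6 = 0.128100
  k=1: C(6,1)·0.29^1·0.71^5 = 0.313936
  k=2: C(6,2)·0.29^2·0.71^4 = 0.320568
  k=3: C(6,3)·0.29^3·0.71^3 = 0.174582
  k=4: C(6,4)·0.29^4·0.71^2 = 0.053481
Total = 0.990667

0.9907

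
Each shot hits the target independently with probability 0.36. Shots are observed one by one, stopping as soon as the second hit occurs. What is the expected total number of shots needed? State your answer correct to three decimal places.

5.556

Y = total shots until the second success; negative binomial with r=2, p=0.36.
E[Y] = r / p = 2 / 0.36 = 5.55556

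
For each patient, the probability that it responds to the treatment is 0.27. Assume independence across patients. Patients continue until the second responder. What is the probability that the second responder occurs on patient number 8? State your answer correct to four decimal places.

0.0772

Y = trial on which the second success occurs; negative binomial, r=2, p=0.27.
P(Y=8) = C(7,1) · p^2 · (1−p)^6
= 7 · 0.0729 · 0.15133 = 0.077226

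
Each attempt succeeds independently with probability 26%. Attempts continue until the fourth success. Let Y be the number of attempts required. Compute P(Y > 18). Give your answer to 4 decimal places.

0.2728

Needing more than 18 attempts ⇔ fewer than 4 successes in the first 18. With X ~ Binomial(18, 0.26), P(Y > 18) = P(X ≤ 3).
  k=0: C(18,0)·0.26^0·0.74^18 = 0.004428
  k=1: C(18,1)·0.26^1·0.74^17 = 0.028002
  k=2: C(18,2)·0.26^2·0.74^16 = 0.083627
  k=3: C(18,3)·0.26^3·0.74^15 = 0.156706
P(X ≤ 3) = 0.272762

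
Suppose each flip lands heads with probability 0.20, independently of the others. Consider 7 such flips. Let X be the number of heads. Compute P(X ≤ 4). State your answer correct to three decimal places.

X ~ Binomial(7, 0.20); P(X ≤ 4) = Σ C(7,k) p^k (1−p)^(7−k) over k:
  k=0: C(7,0)·0.20^0·0.80^7 = 0.20972
  k=1: C(7,1)·0.20^1·0.80^6 = 0.36700
  k=2: C(7,2)·0.20^2·0.80^5 = 0.27525
  k=3: C(7,3)·0.20^3·0.80^4 = 0.11469
  k=4: C(7,4)·0.20^4·0.80^3 = 0.02867
Total = 0.99533

0.995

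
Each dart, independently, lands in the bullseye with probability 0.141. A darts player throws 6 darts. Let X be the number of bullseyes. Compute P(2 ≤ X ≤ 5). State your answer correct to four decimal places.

0.2026

X ~ Binomial(6, 0.141); P(2 ≤ X ≤ 5) = Σ C(6,k) p^k (1−p)^(6−k) over k:
  k=2: C(6,2)·0.141^2·0.859^4 = 0.162369
  k=3: C(6,3)·0.141^3·0.859^3 = 0.035536
  k=4: C(6,4)·0.141^4·0.859^2 = 0.004375
  k=5: C(6,5)·0.141^5·0.859^1 = 0.000287
Total = 0.202566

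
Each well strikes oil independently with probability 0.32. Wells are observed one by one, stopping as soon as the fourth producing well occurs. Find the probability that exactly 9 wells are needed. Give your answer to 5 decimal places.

Y = trial on which the fourth success occurs; negative binomial, r=4, p=0.32.
P(Y=9) = C(8,3) · p^4 · (1−p)^5
= 56 · 0.010486 · 0.14539 = 0.0853754

0.08538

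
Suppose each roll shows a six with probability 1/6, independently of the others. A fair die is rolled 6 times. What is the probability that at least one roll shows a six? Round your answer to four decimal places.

0.6651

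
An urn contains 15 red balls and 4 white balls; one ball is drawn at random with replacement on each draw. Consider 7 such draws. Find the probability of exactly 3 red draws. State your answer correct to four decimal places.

X ~ Binomial(n=7, p=0.789474).
P(X=3) = C(7,3) · p^3 · (1−p)^4
= 35 · 0.49205 · 0.0019644 = 0.033830

0.0338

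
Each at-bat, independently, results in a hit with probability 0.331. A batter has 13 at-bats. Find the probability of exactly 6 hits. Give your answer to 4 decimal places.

0.1354

X ~ Binomial(n=13, p=0.331).
P(X=6) = C(13,6) · p^6 · (1−p)^7
= 1716 · 0.0013151 · 0.059977 = 0.135353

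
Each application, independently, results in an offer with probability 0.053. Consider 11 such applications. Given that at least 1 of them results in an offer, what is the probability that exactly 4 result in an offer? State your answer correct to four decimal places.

X ~ Binomial(11, 0.053). Want P(X=4 | X≥1) = P(X=4) / P(X≥1).
P(X=4) = C(11,4)·0.053^4·0.947^7 = 0.001779
P(X≥1) = 1 − 0.549351 = 0.450649
Ratio = 0.001779 / 0.450649 = 0.003947

0.0039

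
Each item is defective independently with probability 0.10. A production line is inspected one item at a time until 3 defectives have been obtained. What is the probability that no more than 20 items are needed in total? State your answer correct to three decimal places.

Finishing within 20 items ⇔ at least 3 successes in the first 20. With X ~ Binomial(20, 0.10), P(Y ≤ 20) = 1 − P(X ≤ 2).
  k=0: C(20,0)·0.10^0·0.90^20 = 0.12158
  k=1: C(20,1)·0.10^1·0.90^19 = 0.27017
  k=2: C(20,2)·0.10^2·0.90^18 = 0.28518
1 − 0.67693 = 0.32307

0.323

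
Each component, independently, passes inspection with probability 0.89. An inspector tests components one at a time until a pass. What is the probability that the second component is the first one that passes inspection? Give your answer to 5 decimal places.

0.09790

Geometric (trials to first success), p = 0.89.
P(Y = 2) = (1−p)^1 · p = 0.11 · 0.89 = 0.0979000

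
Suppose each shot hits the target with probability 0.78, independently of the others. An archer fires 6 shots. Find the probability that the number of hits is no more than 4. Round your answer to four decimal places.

0.3937

X ~ Binomial(6, 0.78); P(X ≤ 4) = Σ C(6,k) p^k (1−p)^(6−k) over k:
  k=0: C(6,0)·0.78^0·0.22^6 = 0.000113
  k=1: C(6,1)·0.78^1·0.22^5 = 0.002412
  k=2: C(6,2)·0.78^2·0.22^4 = 0.021378
  k=3: C(6,3)·0.78^3·0.22^3 = 0.101061
  k=4: C(6,4)·0.78^4·0.22^2 = 0.268729
Total = 0.393693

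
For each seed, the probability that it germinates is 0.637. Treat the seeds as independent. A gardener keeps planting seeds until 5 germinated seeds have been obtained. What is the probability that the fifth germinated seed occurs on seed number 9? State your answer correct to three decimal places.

0.127

Y = trial on which the fifth success occurs; negative binomial, r=5, p=0.637.
P(Y=9) = C(8,4) · p^5 · (1−p)^4
= 70 · 0.10488 · 0.017363 = 0.12747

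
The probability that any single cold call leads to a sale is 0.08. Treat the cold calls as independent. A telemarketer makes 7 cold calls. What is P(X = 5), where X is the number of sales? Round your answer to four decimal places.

0.0001

X ~ Binomial(n=7, p=0.08).
P(X=5) = C(7,5) · p^5 · (1−p)^2
= 21 · 3.2768e-06 · 0.8464 = 0.000058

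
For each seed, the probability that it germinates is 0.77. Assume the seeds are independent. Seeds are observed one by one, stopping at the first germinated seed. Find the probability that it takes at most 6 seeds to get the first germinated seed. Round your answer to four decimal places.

0.9999

Y = number of seeds to the first success; geometric, p = 0.77.
P(Y ≤ 6) = 1 − (1−p)^6 = 1 − 0.000148 = 0.999852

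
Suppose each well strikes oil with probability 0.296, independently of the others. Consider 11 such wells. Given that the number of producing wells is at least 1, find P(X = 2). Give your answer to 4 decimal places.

0.2091

X ~ Binomial(11, 0.296). Want P(X=2 | X≥1) = P(X=2) / P(X≥1).
P(X=2) = C(11,2)·0.296^2·0.704^9 = 0.204692
P(X≥1) = 1 − 0.021052 = 0.978948
Ratio = 0.204692 / 0.978948 = 0.209094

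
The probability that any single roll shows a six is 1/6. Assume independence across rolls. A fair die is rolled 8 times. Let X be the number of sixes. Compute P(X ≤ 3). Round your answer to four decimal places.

X ~ Binomial(8, 0.166667); P(X ≤ 3) = Σ C(8,k) p^k (1−p)^(8−k) over k:
  k=0: C(8,0)·0.166667^0·0.833333^8 = 0.232568
  k=1: C(8,1)·0.166667^1·0.833333^7 = 0.372109
  k=2: C(8,2)·0.166667^2·0.833333^6 = 0.260476
  k=3: C(8,3)·0.166667^3·0.833333^5 = 0.104190
Total = 0.969344

0.9693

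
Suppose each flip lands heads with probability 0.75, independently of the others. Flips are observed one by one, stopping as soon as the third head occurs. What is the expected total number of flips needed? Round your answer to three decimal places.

Y = total flips until the third success; negative binomial with r=3, p=0.75.
E[Y] = r / p = 3 / 0.75 = 4.00000

4.000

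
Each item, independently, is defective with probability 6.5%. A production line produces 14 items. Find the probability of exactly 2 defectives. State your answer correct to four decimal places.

0.1716

X ~ Binomial(n=14, p=0.065).
P(X=2) = C(14,2) · p^2 · (1−p)^12
= 91 · 0.004225 · 0.44642 = 0.171636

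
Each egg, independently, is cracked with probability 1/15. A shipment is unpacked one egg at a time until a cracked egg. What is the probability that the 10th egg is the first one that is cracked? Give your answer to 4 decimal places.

Geometric (trials to first success), p = 0.066667.
P(Y = 10) = (1−p)^9 · p = 0.53744 · 0.066667 = 0.035829

0.0358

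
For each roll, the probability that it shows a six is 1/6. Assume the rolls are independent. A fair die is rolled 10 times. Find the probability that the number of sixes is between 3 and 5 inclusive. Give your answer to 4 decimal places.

X ~ Binomial(10, 0.166667); P(3 ≤ X ≤ 5) = Σ C(10,k) p^k (1−p)^(10−k) over k:
  k=3: C(10,3)·0.166667^3·0.833333^7 = 0.155045
  k=4: C(10,4)·0.166667^4·0.833333^6 = 0.054266
  k=5: C(10,5)·0.166667^5·0.833333^5 = 0.013024
Total = 0.222335

0.2223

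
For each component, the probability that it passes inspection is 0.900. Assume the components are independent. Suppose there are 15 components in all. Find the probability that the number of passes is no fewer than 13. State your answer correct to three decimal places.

0.816

X ~ Binomial(15, 0.90); P(X ≥ 13) = Σ C(15,k) p^k (1−p)^(15−k) over k:
  k=13: C(15,13)·0.90^13·0.10^2 = 0.26690
  k=14: C(15,14)·0.90^14·0.10^1 = 0.34315
  k=15: C(15,15)·0.90^15·0.10^0 = 0.20589
Total = 0.81594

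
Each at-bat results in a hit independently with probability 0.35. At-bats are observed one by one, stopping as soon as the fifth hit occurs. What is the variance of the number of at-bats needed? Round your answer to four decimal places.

26.5306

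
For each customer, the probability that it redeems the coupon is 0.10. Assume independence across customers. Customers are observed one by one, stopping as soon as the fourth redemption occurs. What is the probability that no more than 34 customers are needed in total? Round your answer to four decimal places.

Finishing within 34 customers ⇔ at least 4 successes in the first 34. With X ~ Binomial(34, 0.10), P(Y ≤ 34) = 1 − P(X ≤ 3).
  k=0: C(34,0)·0.10^0·0.90^34 = 0.027813
  k=1: C(34,1)·0.10^1·0.90^33 = 0.105071
  k=2: C(34,2)·0.10^2·0.90^32 = 0.192630
  k=3: C(34,3)·0.10^3·0.90^31 = 0.228302
1 − 0.553815 = 0.446185

0.4462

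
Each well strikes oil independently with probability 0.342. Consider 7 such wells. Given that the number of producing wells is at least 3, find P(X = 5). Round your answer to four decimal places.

0.0947

X ~ Binomial(7, 0.342). Want P(X=5 | X≥3) = P(X=5) / P(X≥3).
P(X=5) = C(7,5)·0.342^5·0.658^2 = 0.042540
P(X≥3) = 1 − 0.053405 − 0.194303 − 0.302971 = 0.449321
Ratio = 0.042540 / 0.449321 = 0.094677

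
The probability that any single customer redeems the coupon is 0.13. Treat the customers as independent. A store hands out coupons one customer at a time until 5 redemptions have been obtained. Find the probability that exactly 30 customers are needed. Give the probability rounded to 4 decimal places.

Y = trial on which the fifth success occurs; negative binomial, r=5, p=0.13.
P(Y=30) = C(29,4) · p^5 · (1−p)^25
= 23751 · 3.7129e-05 · 0.03076 = 0.027126

0.0271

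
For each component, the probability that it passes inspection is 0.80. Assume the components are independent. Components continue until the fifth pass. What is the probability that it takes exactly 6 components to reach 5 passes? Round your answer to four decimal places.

Y = trial on which the fifth success occurs; negative binomial, r=5, p=0.80.
P(Y=6) = C(5,4) · p^5 · (1−p)^1
= 5 · 0.32768 · 0.2 = 0.327680

0.3277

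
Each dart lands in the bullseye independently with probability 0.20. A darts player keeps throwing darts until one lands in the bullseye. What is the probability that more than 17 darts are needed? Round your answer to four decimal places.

Y = number of darts to the first success; geometric, p = 0.20.
P(Y > 17) = P(first 17 all fail) = (1−p)^17 = 0.022518

0.0225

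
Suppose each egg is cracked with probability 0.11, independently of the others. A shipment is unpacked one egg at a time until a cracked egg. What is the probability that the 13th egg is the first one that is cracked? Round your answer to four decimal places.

Geometric (trials to first success), p = 0.11.
P(Y = 13) = (1−p)^12 · p = 0.24699 · 0.11 = 0.027169

0.0272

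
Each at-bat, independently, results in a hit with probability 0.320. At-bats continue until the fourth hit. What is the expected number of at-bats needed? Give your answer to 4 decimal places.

Y = total at-bats until the fourth success; negative binomial with r=4, p=0.32.
E[Y] = r / p = 4 / 0.32 = 12.500000

12.5000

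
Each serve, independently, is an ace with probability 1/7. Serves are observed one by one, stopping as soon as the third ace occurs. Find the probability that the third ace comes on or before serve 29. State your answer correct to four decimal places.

0.8042

Finishing within 29 serves ⇔ at least 3 successes in the first 29. With X ~ Binomial(29, 0.142857), P(Y ≤ 29) = 1 − P(X ≤ 2).
  k=0: C(29,0)·0.142857^0·0.857143^29 = 0.011443
  k=1: C(29,1)·0.142857^1·0.857143^28 = 0.055308
  k=2: C(29,2)·0.142857^2·0.857143^27 = 0.129053
1 − 0.195804 = 0.804196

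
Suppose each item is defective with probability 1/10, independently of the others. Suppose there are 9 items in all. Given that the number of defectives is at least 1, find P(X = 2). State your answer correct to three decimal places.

0.281

X ~ Binomial(9, 0.10). Want P(X=2 | X≥1) = P(X=2) / P(X≥1).
P(X=2) = C(9,2)·0.10^2·0.90^7 = 0.17219
P(X≥1) = 1 − 0.38742 = 0.61258
Ratio = 0.17219 / 0.61258 = 0.28108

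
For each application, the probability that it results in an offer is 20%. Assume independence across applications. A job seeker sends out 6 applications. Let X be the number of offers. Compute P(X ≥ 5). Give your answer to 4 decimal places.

X ~ Binomial(6, 0.20); P(X ≥ 5) = Σ C(6,k) p^k (1−p)^(6−k) over k:
  k=5: C(6,5)·0.20^5·0.80^1 = 0.001536
  k=6: C(6,6)·0.20^6·0.80^0 = 0.000064
Total = 0.001600

0.0016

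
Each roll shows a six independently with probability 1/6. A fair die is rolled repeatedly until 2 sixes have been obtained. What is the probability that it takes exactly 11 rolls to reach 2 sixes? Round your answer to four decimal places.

0.0538

Y = trial on which the second success occurs; negative binomial, r=2, p=0.166667.
P(Y=11) = C(10,1) · p^2 · (1−p)^9
= 10 · 0.027778 · 0.19381 = 0.053835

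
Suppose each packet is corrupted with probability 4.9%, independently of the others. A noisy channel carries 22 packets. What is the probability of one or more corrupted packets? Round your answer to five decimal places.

0.66889

P(at least one) = 1 − P(none) = 1 − (1 − 0.049)^22
= 1 − 0.3311093 = 0.6688907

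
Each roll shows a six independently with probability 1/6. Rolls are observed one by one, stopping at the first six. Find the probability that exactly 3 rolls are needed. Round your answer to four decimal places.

Geometric (trials to first success), p = 0.166667.
P(Y = 3) = (1−p)^2 · p = 0.69444 · 0.166667 = 0.115741

0.1157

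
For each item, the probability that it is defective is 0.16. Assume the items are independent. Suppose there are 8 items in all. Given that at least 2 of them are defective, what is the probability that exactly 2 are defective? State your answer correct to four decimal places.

X ~ Binomial(8, 0.16). Want P(X=2 | X≥2) = P(X=2) / P(X≥2).
P(X=2) = C(8,2)·0.16^2·0.84^6 = 0.251810
P(X≥2) = 1 − 0.247876 − 0.377716 = 0.374408
Ratio = 0.251810 / 0.374408 = 0.672555

0.6726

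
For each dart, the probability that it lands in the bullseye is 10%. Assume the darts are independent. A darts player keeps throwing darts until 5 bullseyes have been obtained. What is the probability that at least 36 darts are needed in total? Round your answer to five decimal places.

Needing more than 35 darts ⇔ fewer than 5 successes in the first 35. With X ~ Binomial(35, 0.10), P(Y > 35) = P(X ≤ 4).
  k=0: C(35,0)·0.10^0·0.90^35 = 0.0250316
  k=1: C(35,1)·0.10^1·0.90^34 = 0.0973449
  k=2: C(35,2)·0.10^2·0.90^33 = 0.1838738
  k=3: C(35,3)·0.10^3·0.90^32 = 0.2247346
  k=4: C(35,4)·0.10^4·0.90^31 = 0.1997641
P(X ≤ 4) = 0.7307490

0.73075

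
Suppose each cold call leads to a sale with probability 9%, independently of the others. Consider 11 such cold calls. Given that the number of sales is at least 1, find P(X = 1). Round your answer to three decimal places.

0.597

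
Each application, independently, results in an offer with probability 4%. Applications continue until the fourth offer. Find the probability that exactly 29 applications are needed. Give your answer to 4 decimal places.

0.0030

Y = trial on which the fourth success occurs; negative binomial, r=4, p=0.04.
P(Y=29) = C(28,3) · p^4 · (1−p)^25
= 3276 · 2.56e-06 · 0.3604 = 0.003022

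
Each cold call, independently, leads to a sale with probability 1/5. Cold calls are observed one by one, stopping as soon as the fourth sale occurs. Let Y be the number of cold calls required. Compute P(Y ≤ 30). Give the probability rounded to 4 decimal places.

Finishing within 30 cold calls ⇔ at least 4 successes in the first 30. With X ~ Binomial(30, 0.20), P(Y ≤ 30) = 1 − P(X ≤ 3).
  k=0: C(30,0)·0.20^0·0.80^30 = 0.001238
  k=1: C(30,1)·0.20^1·0.80^29 = 0.009285
  k=2: C(30,2)·0.20^2·0.80^28 = 0.033656
  k=3: C(30,3)·0.20^3·0.80^27 = 0.078532
1 − 0.122711 = 0.877289

0.8773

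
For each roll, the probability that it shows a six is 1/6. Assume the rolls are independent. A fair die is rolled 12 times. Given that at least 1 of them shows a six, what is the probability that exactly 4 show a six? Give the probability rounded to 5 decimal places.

X ~ Binomial(12, 0.166667). Want P(X=4 | X≥1) = P(X=4) / P(X≥1).
P(X=4) = C(12,4)·0.166667^4·0.833333^8 = 0.0888281
P(X≥1) = 1 − 0.1121567 = 0.8878433
Ratio = 0.0888281 / 0.8878433 = 0.1000493

0.10005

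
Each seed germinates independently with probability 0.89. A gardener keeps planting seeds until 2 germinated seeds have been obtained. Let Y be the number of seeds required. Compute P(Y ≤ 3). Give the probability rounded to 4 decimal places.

Finishing within 3 seeds ⇔ at least 2 successes in the first 3. With X ~ Binomial(3, 0.89), P(Y ≤ 3) = 1 − P(X ≤ 1).
  k=0: C(3,0)·0.89^0·0.11^3 = 0.001331
  k=1: C(3,1)·0.89^1·0.11^2 = 0.032307
1 − 0.033638 = 0.966362

0.9664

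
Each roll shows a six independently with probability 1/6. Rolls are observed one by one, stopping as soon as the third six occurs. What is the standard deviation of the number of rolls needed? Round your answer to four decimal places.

Y = total rolls until the third success; negative binomial with r=3, p=0.166667.
SD(Y) = √[r(1−p)/p²] = √(90.000000) = 9.486833

9.4868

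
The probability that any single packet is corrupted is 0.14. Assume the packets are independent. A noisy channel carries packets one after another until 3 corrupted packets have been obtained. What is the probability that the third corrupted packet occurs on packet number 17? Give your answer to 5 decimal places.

0.03986

Y = trial on which the third success occurs; negative binomial, r=3, p=0.14.
P(Y=17) = C(16,2) · p^3 · (1−p)^14
= 120 · 0.002744 · 0.12105 = 0.0398606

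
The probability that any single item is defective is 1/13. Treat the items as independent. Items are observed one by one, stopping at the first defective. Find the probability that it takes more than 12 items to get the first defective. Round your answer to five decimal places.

Y = number of items to the first success; geometric, p = 0.076923.
P(Y > 12) = P(first 12 all fail) = (1−p)^12 = 0.3826967

0.38270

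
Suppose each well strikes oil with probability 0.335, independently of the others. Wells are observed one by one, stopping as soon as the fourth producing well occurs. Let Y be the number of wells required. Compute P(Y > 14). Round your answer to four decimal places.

0.2569

Needing more than 14 wells ⇔ fewer than 4 successes in the first 14. With X ~ Binomial(14, 0.335), P(Y > 14) = P(X ≤ 3).
  k=0: C(14,0)·0.335^0·0.665^14 = 0.003308
  k=1: C(14,1)·0.335^1·0.665^13 = 0.023327
  k=2: C(14,2)·0.335^2·0.665^12 = 0.076382
  k=3: C(14,3)·0.335^3·0.665^11 = 0.153913
P(X ≤ 3) = 0.256929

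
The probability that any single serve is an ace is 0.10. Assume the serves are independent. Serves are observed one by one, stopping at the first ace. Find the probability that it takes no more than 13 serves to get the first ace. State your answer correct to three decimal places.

Y = number of serves to the first success; geometric, p = 0.10.
P(Y ≤ 13) = 1 − (1−p)^13 = 1 − 0.25419 = 0.74581

0.746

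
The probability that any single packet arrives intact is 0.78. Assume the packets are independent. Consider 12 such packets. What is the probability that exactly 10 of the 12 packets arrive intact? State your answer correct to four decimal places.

X ~ Binomial(n=12, p=0.78).
P(X=10) = C(12,10) · p^10 · (1−p)^2
= 66 · 0.083358 · 0.0484 = 0.266278

0.2663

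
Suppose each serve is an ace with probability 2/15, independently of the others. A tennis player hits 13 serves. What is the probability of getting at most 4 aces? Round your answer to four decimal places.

X ~ Binomial(13, 0.133333); P(X ≤ 4) = Σ C(13,k) p^k (1−p)^(13−k) over k:
  k=0: C(13,0)·0.133333^0·0.866667^13 = 0.155624
  k=1: C(13,1)·0.133333^1·0.866667^12 = 0.311248
  k=2: C(13,2)·0.133333^2·0.866667^11 = 0.287306
  k=3: C(13,3)·0.133333^3·0.866667^10 = 0.162070
  k=4: C(13,4)·0.133333^4·0.866667^9 = 0.062335
Total = 0.978584

0.9786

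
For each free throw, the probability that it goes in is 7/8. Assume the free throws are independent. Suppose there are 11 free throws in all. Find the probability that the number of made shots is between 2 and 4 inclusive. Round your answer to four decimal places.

X ~ Binomial(11, 0.875); P(2 ≤ X ≤ 4) = Σ C(11,k) p^k (1−p)^(11−k) over k:
  k=2: C(11,2)·0.875^2·0.125^9 = 0.000000
  k=3: C(11,3)·0.875^3·0.125^8 = 0.000007
  k=4: C(11,4)·0.875^4·0.125^7 = 0.000092
Total = 0.000099

0.0001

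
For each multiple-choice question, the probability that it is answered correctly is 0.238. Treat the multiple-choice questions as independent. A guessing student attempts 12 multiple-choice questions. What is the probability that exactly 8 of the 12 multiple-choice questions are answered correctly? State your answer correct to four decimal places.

X ~ Binomial(n=12, p=0.238).
P(X=8) = C(12,8) · p^8 · (1−p)^4
= 495 · 1.0295e-05 · 0.33715 = 0.001718

0.0017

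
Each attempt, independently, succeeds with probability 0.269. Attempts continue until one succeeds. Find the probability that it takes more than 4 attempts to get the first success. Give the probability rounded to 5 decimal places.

0.28554

Y = number of attempts to the first success; geometric, p = 0.269.
P(Y > 4) = P(first 4 all fail) = (1−p)^4 = 0.2855417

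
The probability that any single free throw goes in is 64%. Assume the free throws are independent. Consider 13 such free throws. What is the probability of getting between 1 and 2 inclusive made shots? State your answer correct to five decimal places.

0.00046

X ~ Binomial(13, 0.64); P(1 ≤ X ≤ 2) = Σ C(13,k) p^k (1−p)^(13−k) over k:
  k=1: C(13,1)·0.64^1·0.36^12 = 0.0000394
  k=2: C(13,2)·0.64^2·0.36^11 = 0.0004205
Total = 0.0004599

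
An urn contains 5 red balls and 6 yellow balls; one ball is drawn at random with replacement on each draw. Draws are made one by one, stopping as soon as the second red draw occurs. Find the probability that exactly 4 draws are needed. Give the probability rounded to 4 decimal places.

Y = trial on which the second success occurs; negative binomial, r=2, p=0.454545.
P(Y=4) = C(3,1) · p^2 · (1−p)^2
= 3 · 0.20661 · 0.29752 = 0.184414

0.1844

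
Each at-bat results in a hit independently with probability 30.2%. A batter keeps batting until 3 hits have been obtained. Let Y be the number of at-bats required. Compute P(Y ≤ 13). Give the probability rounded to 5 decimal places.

Finishing within 13 at-bats ⇔ at least 3 successes in the first 13. With X ~ Binomial(13, 0.302), P(Y ≤ 13) = 1 − P(X ≤ 2).
  k=0: C(13,0)·0.302^0·0.698^13 = 0.0093351
  k=1: C(13,1)·0.302^1·0.698^12 = 0.0525068
  k=2: C(13,2)·0.302^2·0.698^11 = 0.1363070
1 − 0.1981489 = 0.8018511

0.80185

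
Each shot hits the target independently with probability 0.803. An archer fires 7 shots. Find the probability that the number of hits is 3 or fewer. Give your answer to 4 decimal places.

X ~ Binomial(7, 0.803); P(X ≤ 3) = Σ C(7,k) p^k (1−p)^(7−k) over k:
  k=0: C(7,0)·0.803^0·0.197^7 = 0.000012
  k=1: C(7,1)·0.803^1·0.197^6 = 0.000329
  k=2: C(7,2)·0.803^2·0.197^5 = 0.004018
  k=3: C(7,3)·0.803^3·0.197^4 = 0.027295
Total = 0.031653

0.0317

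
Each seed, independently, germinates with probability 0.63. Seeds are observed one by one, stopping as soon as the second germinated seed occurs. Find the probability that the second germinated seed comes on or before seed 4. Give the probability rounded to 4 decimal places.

0.8536

Finishing within 4 seeds ⇔ at least 2 successes in the first 4. With X ~ Binomial(4, 0.63), P(Y ≤ 4) = 1 − P(X ≤ 1).
  k=0: C(4,0)·0.63^0·0.37^4 = 0.018742
  k=1: C(4,1)·0.63^1·0.37^3 = 0.127646
1 − 0.146387 = 0.853613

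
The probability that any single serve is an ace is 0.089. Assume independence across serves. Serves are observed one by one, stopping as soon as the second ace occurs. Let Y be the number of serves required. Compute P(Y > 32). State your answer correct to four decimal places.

0.2090

Needing more than 32 serves ⇔ fewer than 2 successes in the first 32. With X ~ Binomial(32, 0.089), P(Y > 32) = P(X ≤ 1).
  k=0: C(32,0)·0.089^0·0.911^32 = 0.050651
  k=1: C(32,1)·0.089^1·0.911^31 = 0.158347
P(X ≤ 1) = 0.208998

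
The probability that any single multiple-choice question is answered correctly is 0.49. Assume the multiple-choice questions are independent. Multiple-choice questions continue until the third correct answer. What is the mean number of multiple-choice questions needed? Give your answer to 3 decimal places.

6.122

Y = total multiple-choice questions until the third success; negative binomial with r=3, p=0.49.
E[Y] = r / p = 3 / 0.49 = 6.12245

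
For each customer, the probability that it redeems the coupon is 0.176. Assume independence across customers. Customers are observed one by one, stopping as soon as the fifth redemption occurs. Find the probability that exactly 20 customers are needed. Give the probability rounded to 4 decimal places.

0.0359

Y = trial on which the fifth success occurs; negative binomial, r=5, p=0.176.
P(Y=20) = C(19,4) · p^5 · (1−p)^15
= 3876 · 0.00016887 · 0.054816 = 0.035880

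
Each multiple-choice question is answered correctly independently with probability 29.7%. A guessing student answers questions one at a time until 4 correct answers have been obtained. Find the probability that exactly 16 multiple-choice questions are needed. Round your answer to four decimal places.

0.0516

Y = trial on which the fourth success occurs; negative binomial, r=4, p=0.297.
P(Y=16) = C(15,3) · p^4 · (1−p)^12
= 455 · 0.0077808 · 0.01457 = 0.051582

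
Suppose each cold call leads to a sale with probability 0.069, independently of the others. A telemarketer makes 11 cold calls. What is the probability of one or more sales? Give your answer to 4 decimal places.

P(at least one) = 1 − P(none) = 1 − (1 − 0.069)^11
= 1 − 0.455456 = 0.544544

0.5445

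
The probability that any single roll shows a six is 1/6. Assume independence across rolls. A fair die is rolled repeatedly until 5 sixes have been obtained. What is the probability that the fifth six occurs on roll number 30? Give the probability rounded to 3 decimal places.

Y = trial on which the fifth success occurs; negative binomial, r=5, p=0.166667.
P(Y=30) = C(29,4) · p^5 · (1−p)^25
= 23751 · 0.0001286 · 0.010483 = 0.03202

0.032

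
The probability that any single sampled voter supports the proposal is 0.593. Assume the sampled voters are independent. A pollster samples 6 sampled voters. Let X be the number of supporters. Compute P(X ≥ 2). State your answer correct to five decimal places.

X ~ Binomial(6, 0.593); P(X ≥ 2) = Σ C(6,k) p^k (1−p)^(6−k) over k:
  k=2: C(6,2)·0.593^2·0.407^4 = 0.1447366
  k=3: C(6,3)·0.593^3·0.407^3 = 0.2811754
  k=4: C(6,4)·0.593^4·0.407^2 = 0.3072549
  k=5: C(6,5)·0.593^5·0.407^1 = 0.1790685
  k=6: C(6,6)·0.593^6·0.407^0 = 0.0434839
Total = 0.9557192

0.95572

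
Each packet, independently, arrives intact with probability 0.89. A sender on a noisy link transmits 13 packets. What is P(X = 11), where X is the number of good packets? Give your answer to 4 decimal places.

0.2619

X ~ Binomial(n=13, p=0.89).
P(X=11) = C(13,11) · p^11 · (1−p)^2
= 78 · 0.27752 · 0.0121 = 0.261921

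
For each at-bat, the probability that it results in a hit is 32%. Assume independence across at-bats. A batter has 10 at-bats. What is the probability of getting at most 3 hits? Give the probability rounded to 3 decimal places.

0.596

X ~ Binomial(10, 0.32); P(X ≤ 3) = Σ C(10,k) p^k (1−p)^(10−k) over k:
  k=0: C(10,0)·0.32^0·0.68^10 = 0.02114
  k=1: C(10,1)·0.32^1·0.68^9 = 0.09948
  k=2: C(10,2)·0.32^2·0.68^8 = 0.21066
  k=3: C(10,3)·0.32^3·0.68^7 = 0.26436
Total = 0.59564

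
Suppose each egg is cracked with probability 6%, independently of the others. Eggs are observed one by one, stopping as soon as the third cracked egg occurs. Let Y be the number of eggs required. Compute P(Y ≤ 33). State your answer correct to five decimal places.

Finishing within 33 eggs ⇔ at least 3 successes in the first 33. With X ~ Binomial(33, 0.06), P(Y ≤ 33) = 1 − P(X ≤ 2).
  k=0: C(33,0)·0.06^0·0.94^33 = 0.1297834
  k=1: C(33,1)·0.06^1·0.94^32 = 0.2733736
  k=2: C(33,2)·0.06^2·0.94^31 = 0.2791900
1 − 0.6823470 = 0.3176530

0.31765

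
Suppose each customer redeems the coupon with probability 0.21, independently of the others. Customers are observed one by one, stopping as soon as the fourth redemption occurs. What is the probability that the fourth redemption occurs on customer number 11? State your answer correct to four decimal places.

0.0448

Y = trial on which the fourth success occurs; negative binomial, r=4, p=0.21.
P(Y=11) = C(10,3) · p^4 · (1−p)^7
= 120 · 0.0019448 · 0.19204 = 0.044818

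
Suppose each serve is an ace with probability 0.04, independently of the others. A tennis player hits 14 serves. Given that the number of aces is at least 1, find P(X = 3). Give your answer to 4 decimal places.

X ~ Binomial(14, 0.04). Want P(X=3 | X≥1) = P(X=3) / P(X≥1).
P(X=3) = C(14,3)·0.04^3·0.96^11 = 0.014868
P(X≥1) = 1 − 0.564673 = 0.435327
Ratio = 0.014868 / 0.435327 = 0.034155

0.0342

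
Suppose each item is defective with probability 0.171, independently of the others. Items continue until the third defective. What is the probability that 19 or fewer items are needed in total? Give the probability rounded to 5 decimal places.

0.65429

Finishing within 19 items ⇔ at least 3 successes in the first 19. With X ~ Binomial(19, 0.171), P(Y ≤ 19) = 1 − P(X ≤ 2).
  k=0: C(19,0)·0.171^0·0.829^19 = 0.0283489
  k=1: C(19,1)·0.171^1·0.829^18 = 0.1111044
  k=2: C(19,2)·0.171^2·0.829^17 = 0.2062602
1 − 0.3457135 = 0.6542865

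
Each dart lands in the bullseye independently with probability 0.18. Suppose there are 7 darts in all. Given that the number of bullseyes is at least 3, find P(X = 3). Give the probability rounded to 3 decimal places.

0.800

X ~ Binomial(7, 0.18). Want P(X=3 | X≥3) = P(X=3) / P(X≥3).
P(X=3) = C(7,3)·0.18^3·0.82^4 = 0.09229
P(X≥3) = 1 − 0.24929 − 0.38305 − 0.25225 = 0.11541
Ratio = 0.09229 / 0.11541 = 0.79961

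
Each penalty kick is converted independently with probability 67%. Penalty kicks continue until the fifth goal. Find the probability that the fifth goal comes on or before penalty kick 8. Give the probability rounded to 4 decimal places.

Finishing within 8 penalty kicks ⇔ at least 5 successes in the first 8. With X ~ Binomial(8, 0.67), P(Y ≤ 8) = 1 − P(X ≤ 4).
  k=0: C(8,0)·0.67^0·0.33^8 = 0.000141
  k=1: C(8,1)·0.67^1·0.33^7 = 0.002284
  k=2: C(8,2)·0.67^2·0.33^6 = 0.016233
  k=3: C(8,3)·0.67^3·0.33^5 = 0.065915
  k=4: C(8,4)·0.67^4·0.33^4 = 0.167283
1 − 0.251856 = 0.748144

0.7481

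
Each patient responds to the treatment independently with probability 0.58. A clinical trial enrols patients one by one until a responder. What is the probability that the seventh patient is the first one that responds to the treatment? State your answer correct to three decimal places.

0.003

Geometric (trials to first success), p = 0.58.
P(Y = 7) = (1−p)^6 · p = 0.005489 · 0.58 = 0.00318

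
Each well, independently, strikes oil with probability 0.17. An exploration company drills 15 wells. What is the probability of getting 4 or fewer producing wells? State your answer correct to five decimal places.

X ~ Binomial(15, 0.17); P(X ≤ 4) = Σ C(15,k) p^k (1−p)^(15−k) over k:
  k=0: C(15,0)·0.17^0·0.83^15 = 0.0611183
  k=1: C(15,1)·0.17^1·0.83^14 = 0.1877731
  k=2: C(15,2)·0.17^2·0.83^13 = 0.2692169
  k=3: C(15,3)·0.17^3·0.83^12 = 0.2389435
  k=4: C(15,4)·0.17^4·0.83^11 = 0.1468207
Total = 0.9038726

0.90387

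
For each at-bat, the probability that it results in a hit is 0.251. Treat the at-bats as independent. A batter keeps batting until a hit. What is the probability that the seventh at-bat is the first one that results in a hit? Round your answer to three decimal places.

0.044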